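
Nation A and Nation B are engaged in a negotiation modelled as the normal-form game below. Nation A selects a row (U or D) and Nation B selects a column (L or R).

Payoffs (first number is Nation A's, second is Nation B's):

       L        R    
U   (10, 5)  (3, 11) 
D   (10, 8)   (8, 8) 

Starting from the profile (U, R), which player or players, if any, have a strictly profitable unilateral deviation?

Nation A at (U, R) earns 3; deviating to D yields 8 — a strict improvement.
Nation B earns 11; deviating to L yields 5 — not better.
Only Nation A has a strictly profitable deviation.

Nation A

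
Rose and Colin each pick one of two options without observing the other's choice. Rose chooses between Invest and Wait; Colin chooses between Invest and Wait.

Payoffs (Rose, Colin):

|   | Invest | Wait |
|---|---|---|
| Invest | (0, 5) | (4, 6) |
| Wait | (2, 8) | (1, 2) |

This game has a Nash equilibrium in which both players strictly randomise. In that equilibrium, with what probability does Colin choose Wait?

Let c be the probability that Colin plays Invest. In a completely mixed equilibrium, Rose must be indifferent between Invest and Wait.
Rose's expected payoff from Invest is 4(1−c); from Wait it is 2c + (1−c).
Setting these equal: −4c + 4 = c + 1, so c = 3/5.
Therefore Colin plays Wait with probability 1 − 3/5 = 2/5.

2/5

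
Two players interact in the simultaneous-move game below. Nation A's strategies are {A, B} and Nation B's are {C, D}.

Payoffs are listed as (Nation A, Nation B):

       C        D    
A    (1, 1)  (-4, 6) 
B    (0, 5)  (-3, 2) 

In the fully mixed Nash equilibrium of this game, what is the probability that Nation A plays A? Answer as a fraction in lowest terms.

3/8

Let r be the probability that Nation A plays A. In a completely mixed equilibrium, Nation B must be indifferent between C and D.
Nation B's expected payoff from C is r + 5(1−r); from D it is 6r + 2(1−r).
Setting these equal: −4r + 5 = 4r + 2, so r = 3/8.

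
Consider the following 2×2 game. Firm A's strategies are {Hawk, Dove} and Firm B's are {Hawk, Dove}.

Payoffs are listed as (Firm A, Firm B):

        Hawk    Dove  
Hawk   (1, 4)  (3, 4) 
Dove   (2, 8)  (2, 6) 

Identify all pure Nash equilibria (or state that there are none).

(Hawk, Hawk): Firm A prefers Dove (2 > 1) — not an equilibrium.
(Hawk, Dove): Firm A gets 3 ≥ 2 from Dove, and Firm B gets 4 ≥ 4 from Hawk — Nash equilibrium.
(Dove, Hawk): Firm A gets 2 ≥ 1 from Hawk, and Firm B gets 8 ≥ 6 from Dove — Nash equilibrium.
(Dove, Dove): Firm A prefers Hawk (3 > 2); Firm B prefers Hawk (8 > 6) — not an equilibrium.

(Hawk, Dove) and (Dove, Hawk)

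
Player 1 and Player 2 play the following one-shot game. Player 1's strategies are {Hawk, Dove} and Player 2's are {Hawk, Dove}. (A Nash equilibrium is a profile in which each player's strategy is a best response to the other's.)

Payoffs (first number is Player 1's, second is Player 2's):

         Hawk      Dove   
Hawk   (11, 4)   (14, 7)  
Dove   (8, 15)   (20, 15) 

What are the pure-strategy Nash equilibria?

(Hawk, Hawk): Player 2 prefers Dove (7 > 4) — not an equilibrium.
(Hawk, Dove): Player 1 prefers Dove (20 > 14) — not an equilibrium.
(Dove, Hawk): Player 1 prefers Hawk (11 > 8) — not an equilibrium.
(Dove, Dove): Player 1 gets 20 ≥ 14 from Hawk, and Player 2 gets 15 ≥ 15 from Hawk — Nash equilibrium.

(Dove, Dove)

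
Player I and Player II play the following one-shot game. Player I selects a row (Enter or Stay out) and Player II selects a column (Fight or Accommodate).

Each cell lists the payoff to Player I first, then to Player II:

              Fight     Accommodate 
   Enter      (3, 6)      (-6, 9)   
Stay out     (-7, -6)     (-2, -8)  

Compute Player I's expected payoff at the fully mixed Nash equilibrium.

-24/7

First find y, the probability Player II plays Fight, from Player I's indifference between Enter and Stay out: 3y − 6(1−y) = −7y − 2(1−y), giving y = 2/7.
Since Player I is indifferent in equilibrium, Player I's expected payoff equals the payoff from either row against (2/7, 5/7). Using Enter: 3(2/7) − 6(5/7) = -24/7.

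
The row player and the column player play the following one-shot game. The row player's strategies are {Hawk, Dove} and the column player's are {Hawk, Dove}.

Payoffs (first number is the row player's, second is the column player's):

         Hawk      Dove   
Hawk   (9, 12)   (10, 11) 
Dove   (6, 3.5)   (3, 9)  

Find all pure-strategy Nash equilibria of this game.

(Hawk, Hawk): the row player gets 9 ≥ 6 from Dove, and the column player gets 12 ≥ 11 from Dove — Nash equilibrium.
(Hawk, Dove): the column player prefers Hawk (12 > 11) — not an equilibrium.
(Dove, Hawk): the row player prefers Hawk (9 > 6); the column player prefers Dove (9 > 3.5) — not an equilibrium.
(Dove, Dove): the row player prefers Hawk (10 > 3) — not an equilibrium.

(Hawk, Hawk)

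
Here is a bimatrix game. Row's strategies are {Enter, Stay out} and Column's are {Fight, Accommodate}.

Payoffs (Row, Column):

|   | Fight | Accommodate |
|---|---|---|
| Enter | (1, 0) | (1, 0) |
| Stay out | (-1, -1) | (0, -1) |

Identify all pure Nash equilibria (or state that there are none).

(Enter, Fight) and (Enter, Accommodate)

(Enter, Fight): Row gets 1 ≥ -1 from Stay out, and Column gets 0 ≥ 0 from Accommodate — Nash equilibrium.
(Enter, Accommodate): Row gets 1 ≥ 0 from Stay out, and Column gets 0 ≥ 0 from Fight — Nash equilibrium.
(Stay out, Fight): Row prefers Enter (1 > -1) — not an equilibrium.
(Stay out, Accommodate): Row prefers Enter (1 > 0) — not an equilibrium.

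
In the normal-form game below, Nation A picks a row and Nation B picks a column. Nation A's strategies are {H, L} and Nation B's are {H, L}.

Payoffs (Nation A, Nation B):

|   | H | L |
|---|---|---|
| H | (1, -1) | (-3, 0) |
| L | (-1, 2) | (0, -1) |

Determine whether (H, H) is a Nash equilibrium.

At (H, H), Nation A earns 1; switching to L would give -1, so Nation A has no profitable deviation.
Nation B earns -1; switching to L would give 0, so Nation B would deviate.
Since at least one player can profitably deviate, this is not a Nash equilibrium.

No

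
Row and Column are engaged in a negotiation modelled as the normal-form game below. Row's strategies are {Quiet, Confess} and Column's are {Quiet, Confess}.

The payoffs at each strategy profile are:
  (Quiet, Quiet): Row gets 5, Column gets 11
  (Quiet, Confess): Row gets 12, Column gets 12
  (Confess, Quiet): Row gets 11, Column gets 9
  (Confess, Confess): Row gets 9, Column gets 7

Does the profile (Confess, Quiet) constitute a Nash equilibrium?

At (Confess, Quiet), Row earns 11; switching to Quiet would give 5, so Row has no profitable deviation.
Column earns 9; switching to Confess would give 7, so Column has no profitable deviation.
Neither player can gain by a unilateral deviation, so this profile is a Nash equilibrium.

Yes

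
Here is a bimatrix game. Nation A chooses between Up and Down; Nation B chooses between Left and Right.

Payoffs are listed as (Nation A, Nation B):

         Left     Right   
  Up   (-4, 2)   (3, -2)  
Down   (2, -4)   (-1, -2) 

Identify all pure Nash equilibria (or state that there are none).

(Up, Left): Nation A prefers Down (2 > -4) — not an equilibrium.
(Up, Right): Nation B prefers Left (2 > -2) — not an equilibrium.
(Down, Left): Nation B prefers Right (-2 > -4) — not an equilibrium.
(Down, Right): Nation A prefers Up (3 > -1) — not an equilibrium.

none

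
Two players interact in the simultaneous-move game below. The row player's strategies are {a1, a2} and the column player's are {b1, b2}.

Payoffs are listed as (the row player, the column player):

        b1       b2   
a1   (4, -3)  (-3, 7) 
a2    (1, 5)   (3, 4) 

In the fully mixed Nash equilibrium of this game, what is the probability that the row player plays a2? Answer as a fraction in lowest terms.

Let x be the probability that the row player plays a1. In a completely mixed equilibrium, the column player must be indifferent between b1 and b2.
The column player's expected payoff from b1 is −3x + 5(1−x); from b2 it is 7x + 4(1−x).
Setting these equal: −8x + 5 = 3x + 4, so x = 1/11.
Therefore the row player plays a2 with probability 1 − 1/11 = 10/11.

10/11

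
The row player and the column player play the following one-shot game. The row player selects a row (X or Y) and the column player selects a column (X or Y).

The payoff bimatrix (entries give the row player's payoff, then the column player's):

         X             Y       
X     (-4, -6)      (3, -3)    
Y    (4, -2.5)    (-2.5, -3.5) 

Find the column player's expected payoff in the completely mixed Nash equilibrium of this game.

First find p, the probability the row player plays X, from the column player's indifference between X and Y: −6p − 2.5(1−p) = −3p − 3.5(1−p), giving p = 1/4.
Since the column player is indifferent in equilibrium, the column player's expected payoff equals the payoff from either column against (1/4, 3/4). Using X: −6(1/4) − 2.5(3/4) = -27/8.

-27/8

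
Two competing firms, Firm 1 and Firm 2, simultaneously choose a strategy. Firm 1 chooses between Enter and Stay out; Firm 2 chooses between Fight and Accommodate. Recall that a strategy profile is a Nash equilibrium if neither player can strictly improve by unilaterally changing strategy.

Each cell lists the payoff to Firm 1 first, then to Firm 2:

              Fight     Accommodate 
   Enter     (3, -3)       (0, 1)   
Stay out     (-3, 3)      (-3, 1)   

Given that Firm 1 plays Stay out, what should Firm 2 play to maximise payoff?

Against Stay out, Firm 2 earns 3 from Fight and 1 from Accommodate.
So Fight is the best response.

Fight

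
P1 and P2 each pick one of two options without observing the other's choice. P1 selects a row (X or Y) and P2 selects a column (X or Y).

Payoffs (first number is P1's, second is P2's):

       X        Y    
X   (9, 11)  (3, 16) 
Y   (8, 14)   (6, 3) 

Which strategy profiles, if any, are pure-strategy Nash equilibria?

none

(X, X): P2 prefers Y (16 > 11) — not an equilibrium.
(X, Y): P1 prefers Y (6 > 3) — not an equilibrium.
(Y, X): P1 prefers X (9 > 8) — not an equilibrium.
(Y, Y): P2 prefers X (14 > 3) — not an equilibrium.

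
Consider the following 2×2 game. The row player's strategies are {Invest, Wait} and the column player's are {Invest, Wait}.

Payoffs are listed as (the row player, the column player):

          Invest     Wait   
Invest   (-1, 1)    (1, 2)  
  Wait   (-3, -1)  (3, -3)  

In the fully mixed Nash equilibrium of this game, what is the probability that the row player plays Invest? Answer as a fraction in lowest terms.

Let p be the probability that the row player plays Invest. In a completely mixed equilibrium, the column player must be indifferent between Invest and Wait.
The column player's expected payoff from Invest is p − (1−p); from Wait it is 2p − 3(1−p).
Setting these equal: 2p − 1 = 5p − 3, so p = 2/3.

2/3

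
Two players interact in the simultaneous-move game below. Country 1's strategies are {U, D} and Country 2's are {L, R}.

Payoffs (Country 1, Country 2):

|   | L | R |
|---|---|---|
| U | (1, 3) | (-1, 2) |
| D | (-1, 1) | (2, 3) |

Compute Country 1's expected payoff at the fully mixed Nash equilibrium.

1/5

First find q, the probability Country 2 plays L, from Country 1's indifference between U and D: q − (1−q) = −q + 2(1−q), giving q = 3/5.
Since Country 1 is indifferent in equilibrium, Country 1's expected payoff equals the payoff from either row against (3/5, 2/5). Using U: (3/5) − (2/5) = 1/5.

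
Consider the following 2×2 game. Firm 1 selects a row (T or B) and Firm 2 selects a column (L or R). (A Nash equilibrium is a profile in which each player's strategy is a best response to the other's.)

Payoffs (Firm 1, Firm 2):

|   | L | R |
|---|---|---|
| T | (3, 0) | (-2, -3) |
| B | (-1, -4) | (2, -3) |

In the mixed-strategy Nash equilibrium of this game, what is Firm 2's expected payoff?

-3

First find p, the probability Firm 1 plays T, from Firm 2's indifference between L and R: −4(1−p) = −3p − 3(1−p), giving p = 1/4.
Since Firm 2 is indifferent in equilibrium, Firm 2's expected payoff equals the payoff from either column against (1/4, 3/4). Using L: −4(3/4) = -3.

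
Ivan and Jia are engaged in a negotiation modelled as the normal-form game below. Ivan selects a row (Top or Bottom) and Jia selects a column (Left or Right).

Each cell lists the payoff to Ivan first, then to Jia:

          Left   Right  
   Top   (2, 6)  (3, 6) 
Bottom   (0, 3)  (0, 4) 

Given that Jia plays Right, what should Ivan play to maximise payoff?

Top

Against Right, Ivan earns 3 from Top and 0 from Bottom.
So Top is the best response.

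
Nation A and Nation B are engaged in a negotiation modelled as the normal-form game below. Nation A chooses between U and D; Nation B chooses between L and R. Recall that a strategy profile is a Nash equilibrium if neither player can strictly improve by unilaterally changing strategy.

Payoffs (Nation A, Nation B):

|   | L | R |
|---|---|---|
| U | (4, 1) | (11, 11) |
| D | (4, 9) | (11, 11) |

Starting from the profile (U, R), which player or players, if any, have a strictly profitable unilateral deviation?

Nation A at (U, R) earns 11; deviating to D yields 11 — not better.
Nation B earns 11; deviating to L yields 1 — not better.
Neither player can strictly improve; the profile is a Nash equilibrium.

Neither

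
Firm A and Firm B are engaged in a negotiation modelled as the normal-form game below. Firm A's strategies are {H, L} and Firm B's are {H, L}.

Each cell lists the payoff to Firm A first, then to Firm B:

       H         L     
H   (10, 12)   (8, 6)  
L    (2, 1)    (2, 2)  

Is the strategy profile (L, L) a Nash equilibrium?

At (L, L), Firm A earns 2; switching to H would give 8, so Firm A would deviate.
Firm B earns 2; switching to H would give 1, so Firm B has no profitable deviation.
Since at least one player can profitably deviate, this is not a Nash equilibrium.

No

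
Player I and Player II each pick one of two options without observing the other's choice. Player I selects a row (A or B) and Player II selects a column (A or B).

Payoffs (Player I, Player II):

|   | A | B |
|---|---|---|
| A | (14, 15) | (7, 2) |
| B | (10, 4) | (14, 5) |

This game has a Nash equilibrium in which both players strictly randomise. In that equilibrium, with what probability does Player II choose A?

7/11

Let c be the probability that Player II plays A. In a completely mixed equilibrium, Player I must be indifferent between A and B.
Player I's expected payoff from A is 14c + 7(1−c); from B it is 10c + 14(1−c).
Setting these equal: 7c + 7 = −4c + 14, so c = 7/11.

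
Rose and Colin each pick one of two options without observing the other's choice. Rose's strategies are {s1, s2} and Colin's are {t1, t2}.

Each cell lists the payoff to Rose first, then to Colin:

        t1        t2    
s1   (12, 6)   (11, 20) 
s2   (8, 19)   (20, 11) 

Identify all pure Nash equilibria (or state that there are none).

none

(s1, t1): Colin prefers t2 (20 > 6) — not an equilibrium.
(s1, t2): Rose prefers s2 (20 > 11) — not an equilibrium.
(s2, t1): Rose prefers s1 (12 > 8) — not an equilibrium.
(s2, t2): Colin prefers t1 (19 > 11) — not an equilibrium.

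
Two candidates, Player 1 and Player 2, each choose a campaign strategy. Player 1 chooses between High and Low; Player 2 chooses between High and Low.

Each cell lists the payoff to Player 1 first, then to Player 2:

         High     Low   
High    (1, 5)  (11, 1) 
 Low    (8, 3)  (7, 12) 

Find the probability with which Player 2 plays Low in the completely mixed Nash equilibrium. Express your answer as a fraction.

Let c be the probability that Player 2 plays High. In a completely mixed equilibrium, Player 1 must be indifferent between High and Low.
Player 1's expected payoff from High is c + 11(1−c); from Low it is 8c + 7(1−c).
Setting these equal: −10c + 11 = c + 7, so c = 4/11.
Therefore Player 2 plays Low with probability 1 − 4/11 = 7/11.

7/11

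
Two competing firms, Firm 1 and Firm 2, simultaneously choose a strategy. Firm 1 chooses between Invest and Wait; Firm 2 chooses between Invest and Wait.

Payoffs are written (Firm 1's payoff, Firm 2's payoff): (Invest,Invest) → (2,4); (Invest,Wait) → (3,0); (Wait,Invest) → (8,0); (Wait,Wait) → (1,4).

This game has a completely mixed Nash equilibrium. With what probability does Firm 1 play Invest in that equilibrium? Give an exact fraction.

Let p be the probability that Firm 1 plays Invest. In a completely mixed equilibrium, Firm 2 must be indifferent between Invest and Wait.
Firm 2's expected payoff from Invest is 4p; from Wait it is 4(1−p).
Setting these equal: 4p = −4p + 4, so p = 1/2.

1/2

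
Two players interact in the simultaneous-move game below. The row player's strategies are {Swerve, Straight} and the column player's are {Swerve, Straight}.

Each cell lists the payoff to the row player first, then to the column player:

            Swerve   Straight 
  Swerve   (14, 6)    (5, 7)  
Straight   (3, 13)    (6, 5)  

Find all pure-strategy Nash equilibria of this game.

(Swerve, Swerve): the column player prefers Straight (7 > 6) — not an equilibrium.
(Swerve, Straight): the row player prefers Straight (6 > 5) — not an equilibrium.
(Straight, Swerve): the row player prefers Swerve (14 > 3) — not an equilibrium.
(Straight, Straight): the column player prefers Swerve (13 > 5) — not an equilibrium.

none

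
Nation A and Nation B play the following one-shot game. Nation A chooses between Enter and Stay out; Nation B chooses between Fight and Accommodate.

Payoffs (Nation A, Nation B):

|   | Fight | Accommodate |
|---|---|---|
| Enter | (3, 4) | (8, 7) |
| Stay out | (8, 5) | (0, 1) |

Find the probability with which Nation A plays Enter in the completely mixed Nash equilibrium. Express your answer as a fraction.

Let r be the probability that Nation A plays Enter. In a completely mixed equilibrium, Nation B must be indifferent between Fight and Accommodate.
Nation B's expected payoff from Fight is 4r + 5(1−r); from Accommodate it is 7r + (1−r).
Setting these equal: −r + 5 = 6r + 1, so r = 4/7.

4/7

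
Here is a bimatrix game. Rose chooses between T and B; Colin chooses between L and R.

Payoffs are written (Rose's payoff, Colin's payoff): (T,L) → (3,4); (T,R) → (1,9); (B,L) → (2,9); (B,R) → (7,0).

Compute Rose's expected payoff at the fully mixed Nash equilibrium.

19/7

First find q, the probability Colin plays L, from Rose's indifference between T and B: 3q + (1−q) = 2q + 7(1−q), giving q = 6/7.
Since Rose is indifferent in equilibrium, Rose's expected payoff equals the payoff from either row against (6/7, 1/7). Using T: 3(6/7) + (1/7) = 19/7.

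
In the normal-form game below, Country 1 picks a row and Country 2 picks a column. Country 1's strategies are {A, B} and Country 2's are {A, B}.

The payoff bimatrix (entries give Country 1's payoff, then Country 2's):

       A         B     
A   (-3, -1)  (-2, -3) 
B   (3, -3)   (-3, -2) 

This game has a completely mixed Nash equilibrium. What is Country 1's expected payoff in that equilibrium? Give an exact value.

-15/7

First find y, the probability Country 2 plays A, from Country 1's indifference between A and B: −3y − 2(1−y) = 3y − 3(1−y), giving y = 1/7.
Since Country 1 is indifferent in equilibrium, Country 1's expected payoff equals the payoff from either row against (1/7, 6/7). Using A: −3(1/7) − 2(6/7) = -15/7.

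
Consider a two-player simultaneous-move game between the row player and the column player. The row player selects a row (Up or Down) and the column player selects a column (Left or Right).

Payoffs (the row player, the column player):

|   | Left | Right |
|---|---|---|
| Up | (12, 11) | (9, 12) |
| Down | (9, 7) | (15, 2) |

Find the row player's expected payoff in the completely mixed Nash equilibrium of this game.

First find q, the probability the column player plays Left, from the row player's indifference between Up and Down: 12q + 9(1−q) = 9q + 15(1−q), giving q = 2/3.
Since the row player is indifferent in equilibrium, the row player's expected payoff equals the payoff from either row against (2/3, 1/3). Using Up: 12(2/3) + 9(1/3) = 11.

11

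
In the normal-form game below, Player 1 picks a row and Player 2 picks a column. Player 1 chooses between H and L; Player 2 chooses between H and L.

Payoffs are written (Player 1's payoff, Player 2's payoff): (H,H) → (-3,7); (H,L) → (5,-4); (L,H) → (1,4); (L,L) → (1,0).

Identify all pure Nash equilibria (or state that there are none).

(H, H): Player 1 prefers L (1 > -3) — not an equilibrium.
(H, L): Player 2 prefers H (7 > -4) — not an equilibrium.
(L, H): Player 1 gets 1 ≥ -3 from H, and Player 2 gets 4 ≥ 0 from L — Nash equilibrium.
(L, L): Player 1 prefers H (5 > 1); Player 2 prefers H (4 > 0) — not an equilibrium.

(L, H)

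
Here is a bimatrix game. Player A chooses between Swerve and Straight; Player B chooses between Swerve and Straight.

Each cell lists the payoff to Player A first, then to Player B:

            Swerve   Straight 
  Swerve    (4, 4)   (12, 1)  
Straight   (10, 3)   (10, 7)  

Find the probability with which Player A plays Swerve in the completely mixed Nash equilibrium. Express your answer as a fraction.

4/7

Let p be the probability that Player A plays Swerve. In a completely mixed equilibrium, Player B must be indifferent between Swerve and Straight.
Player B's expected payoff from Swerve is 4p + 3(1−p); from Straight it is p + 7(1−p).
Setting these equal: p + 3 = −6p + 7, so p = 4/7.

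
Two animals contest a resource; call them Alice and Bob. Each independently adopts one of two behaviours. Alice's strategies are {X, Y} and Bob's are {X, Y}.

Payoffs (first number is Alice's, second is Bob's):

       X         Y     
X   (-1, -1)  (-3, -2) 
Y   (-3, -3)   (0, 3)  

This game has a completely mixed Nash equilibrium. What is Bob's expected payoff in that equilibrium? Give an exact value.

-9/7

First find p, the probability Alice plays X, from Bob's indifference between X and Y: −p − 3(1−p) = −2p + 3(1−p), giving p = 6/7.
Since Bob is indifferent in equilibrium, Bob's expected payoff equals the payoff from either column against (6/7, 1/7). Using X: −(6/7) − 3(1/7) = -9/7.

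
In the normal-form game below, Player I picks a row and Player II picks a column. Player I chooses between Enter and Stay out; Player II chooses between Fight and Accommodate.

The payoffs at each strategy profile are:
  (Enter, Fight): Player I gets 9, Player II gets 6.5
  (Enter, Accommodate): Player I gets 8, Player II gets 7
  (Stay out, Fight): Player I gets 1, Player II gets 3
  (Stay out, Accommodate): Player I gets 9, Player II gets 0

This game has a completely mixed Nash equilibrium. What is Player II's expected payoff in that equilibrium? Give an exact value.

6

First find p, the probability Player I plays Enter, from Player II's indifference between Fight and Accommodate: 6.5p + 3(1−p) = 7p, giving p = 6/7.
Since Player II is indifferent in equilibrium, Player II's expected payoff equals the payoff from either column against (6/7, 1/7). Using Fight: 6.5(6/7) + 3(1/7) = 6.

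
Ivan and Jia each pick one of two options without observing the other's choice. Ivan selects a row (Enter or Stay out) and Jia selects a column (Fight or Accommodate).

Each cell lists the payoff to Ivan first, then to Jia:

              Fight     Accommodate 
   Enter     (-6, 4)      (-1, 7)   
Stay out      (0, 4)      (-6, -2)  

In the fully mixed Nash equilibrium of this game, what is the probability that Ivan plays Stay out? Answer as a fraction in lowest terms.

Let r be the probability that Ivan plays Enter. In a completely mixed equilibrium, Jia must be indifferent between Fight and Accommodate.
Jia's expected payoff from Fight is 4r + 4(1−r); from Accommodate it is 7r − 2(1−r).
Setting these equal: 4 = 9r − 2, so r = 2/3.
Therefore Ivan plays Stay out with probability 1 − 2/3 = 1/3.

1/3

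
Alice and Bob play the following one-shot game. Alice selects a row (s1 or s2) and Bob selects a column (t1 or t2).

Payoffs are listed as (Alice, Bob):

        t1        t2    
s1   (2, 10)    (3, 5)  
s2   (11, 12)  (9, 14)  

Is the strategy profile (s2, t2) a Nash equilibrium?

At (s2, t2), Alice earns 9; switching to s1 would give 3, so Alice has no profitable deviation.
Bob earns 14; switching to t1 would give 12, so Bob has no profitable deviation.
Neither player can gain by a unilateral deviation, so this profile is a Nash equilibrium.

Yes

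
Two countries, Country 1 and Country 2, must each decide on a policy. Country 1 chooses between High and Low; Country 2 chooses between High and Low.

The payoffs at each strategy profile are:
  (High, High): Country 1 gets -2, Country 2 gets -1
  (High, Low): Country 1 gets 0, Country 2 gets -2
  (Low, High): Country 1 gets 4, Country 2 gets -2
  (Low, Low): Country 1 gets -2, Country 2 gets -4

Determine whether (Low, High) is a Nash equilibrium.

Yes

At (Low, High), Country 1 earns 4; switching to High would give -2, so Country 1 has no profitable deviation.
Country 2 earns -2; switching to Low would give -4, so Country 2 has no profitable deviation.
Neither player can gain by a unilateral deviation, so this profile is a Nash equilibrium.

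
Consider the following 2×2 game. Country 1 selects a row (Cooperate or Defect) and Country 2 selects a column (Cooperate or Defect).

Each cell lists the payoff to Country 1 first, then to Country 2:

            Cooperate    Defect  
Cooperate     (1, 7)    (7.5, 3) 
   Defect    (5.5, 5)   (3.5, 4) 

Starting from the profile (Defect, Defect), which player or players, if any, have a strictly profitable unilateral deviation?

Both

Country 1 at (Defect, Defect) earns 3.5; deviating to Cooperate yields 7.5 — a strict improvement.
Country 2 earns 4; deviating to Cooperate yields 5 — a strict improvement.
Both Country 1 and Country 2 have strictly profitable deviations.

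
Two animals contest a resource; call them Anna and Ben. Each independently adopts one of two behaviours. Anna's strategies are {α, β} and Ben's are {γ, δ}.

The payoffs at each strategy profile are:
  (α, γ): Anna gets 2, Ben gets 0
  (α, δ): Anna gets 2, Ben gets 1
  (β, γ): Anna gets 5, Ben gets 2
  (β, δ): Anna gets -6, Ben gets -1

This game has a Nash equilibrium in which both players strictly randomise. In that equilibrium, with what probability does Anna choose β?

Let p be the probability that Anna plays α. In a completely mixed equilibrium, Ben must be indifferent between γ and δ.
Ben's expected payoff from γ is 2(1−p); from δ it is p − (1−p).
Setting these equal: −2p + 2 = 2p − 1, so p = 3/4.
Therefore Anna plays β with probability 1 − 3/4 = 1/4.

1/4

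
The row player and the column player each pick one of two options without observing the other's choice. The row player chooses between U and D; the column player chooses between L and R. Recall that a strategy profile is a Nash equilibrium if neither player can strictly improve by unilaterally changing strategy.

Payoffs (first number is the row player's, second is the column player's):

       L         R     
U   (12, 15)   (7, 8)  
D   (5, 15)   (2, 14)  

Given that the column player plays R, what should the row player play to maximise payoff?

U

Against R, the row player earns 7 from U and 2 from D.
So U is the best response.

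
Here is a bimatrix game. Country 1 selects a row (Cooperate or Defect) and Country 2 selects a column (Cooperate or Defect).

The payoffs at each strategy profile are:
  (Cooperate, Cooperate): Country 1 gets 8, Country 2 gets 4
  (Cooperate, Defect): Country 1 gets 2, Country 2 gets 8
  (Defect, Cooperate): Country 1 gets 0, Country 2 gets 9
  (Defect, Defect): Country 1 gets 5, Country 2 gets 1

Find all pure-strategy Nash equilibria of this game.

none

(Cooperate, Cooperate): Country 2 prefers Defect (8 > 4) — not an equilibrium.
(Cooperate, Defect): Country 1 prefers Defect (5 > 2) — not an equilibrium.
(Defect, Cooperate): Country 1 prefers Cooperate (8 > 0) — not an equilibrium.
(Defect, Defect): Country 2 prefers Cooperate (9 > 1) — not an equilibrium.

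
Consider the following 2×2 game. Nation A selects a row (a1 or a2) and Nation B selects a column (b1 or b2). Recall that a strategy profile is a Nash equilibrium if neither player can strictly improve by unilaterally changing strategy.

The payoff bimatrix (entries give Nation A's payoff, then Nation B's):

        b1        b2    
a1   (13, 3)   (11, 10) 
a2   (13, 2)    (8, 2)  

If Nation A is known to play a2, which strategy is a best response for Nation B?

Against a2, Nation B earns 2 from b1 and 2 from b2.
So either strategy is a best response.

either — both b1 and b2 are best responses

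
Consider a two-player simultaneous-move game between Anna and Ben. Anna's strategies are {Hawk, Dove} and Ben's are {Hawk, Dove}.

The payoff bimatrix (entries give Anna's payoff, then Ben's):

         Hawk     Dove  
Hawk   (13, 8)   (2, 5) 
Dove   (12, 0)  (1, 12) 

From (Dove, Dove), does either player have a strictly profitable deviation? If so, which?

Anna

Anna at (Dove, Dove) earns 1; deviating to Hawk yields 2 — a strict improvement.
Ben earns 12; deviating to Hawk yields 0 — not better.
Only Anna has a strictly profitable deviation.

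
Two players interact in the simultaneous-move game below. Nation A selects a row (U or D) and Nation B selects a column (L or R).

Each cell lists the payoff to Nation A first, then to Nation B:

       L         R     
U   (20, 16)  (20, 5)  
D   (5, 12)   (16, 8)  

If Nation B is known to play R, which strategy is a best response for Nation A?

Against R, Nation A earns 20 from U and 16 from D.
So U is the best response.

U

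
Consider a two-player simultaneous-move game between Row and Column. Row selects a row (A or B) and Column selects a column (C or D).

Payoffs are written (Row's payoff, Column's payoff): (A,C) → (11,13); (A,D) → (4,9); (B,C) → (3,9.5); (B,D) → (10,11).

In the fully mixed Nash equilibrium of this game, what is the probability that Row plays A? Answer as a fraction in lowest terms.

3/11

Let p be the probability that Row plays A. In a completely mixed equilibrium, Column must be indifferent between C and D.
Column's expected payoff from C is 13p + 9.5(1−p); from D it is 9p + 11(1−p).
Setting these equal: 3.5p + 9.5 = −2p + 11, so p = 3/11.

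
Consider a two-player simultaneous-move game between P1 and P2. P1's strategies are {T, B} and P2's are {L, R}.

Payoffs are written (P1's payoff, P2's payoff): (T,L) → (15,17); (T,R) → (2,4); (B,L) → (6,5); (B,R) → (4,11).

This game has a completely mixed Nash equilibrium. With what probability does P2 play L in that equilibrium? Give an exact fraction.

Let q be the probability that P2 plays L. In a completely mixed equilibrium, P1 must be indifferent between T and B.
P1's expected payoff from T is 15q + 2(1−q); from B it is 6q + 4(1−q).
Setting these equal: 13q + 2 = 2q + 4, so q = 2/11.

2/11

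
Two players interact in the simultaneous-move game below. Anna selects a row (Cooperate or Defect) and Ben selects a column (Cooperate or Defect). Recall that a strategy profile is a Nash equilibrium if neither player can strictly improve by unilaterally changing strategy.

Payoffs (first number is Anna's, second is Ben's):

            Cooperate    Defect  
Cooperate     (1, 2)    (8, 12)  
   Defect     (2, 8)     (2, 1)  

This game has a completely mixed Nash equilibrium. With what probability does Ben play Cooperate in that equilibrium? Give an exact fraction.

6/7

Let y be the probability that Ben plays Cooperate. In a completely mixed equilibrium, Anna must be indifferent between Cooperate and Defect.
Anna's expected payoff from Cooperate is y + 8(1−y); from Defect it is 2y + 2(1−y).
Setting these equal: −7y + 8 = 2, so y = 6/7.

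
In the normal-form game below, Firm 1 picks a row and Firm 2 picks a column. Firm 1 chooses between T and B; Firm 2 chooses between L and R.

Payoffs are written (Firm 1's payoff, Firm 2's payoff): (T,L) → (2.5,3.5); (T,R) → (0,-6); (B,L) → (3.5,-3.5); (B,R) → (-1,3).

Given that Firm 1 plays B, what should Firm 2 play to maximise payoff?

R

Against B, Firm 2 earns -3.5 from L and 3 from R.
So R is the best response.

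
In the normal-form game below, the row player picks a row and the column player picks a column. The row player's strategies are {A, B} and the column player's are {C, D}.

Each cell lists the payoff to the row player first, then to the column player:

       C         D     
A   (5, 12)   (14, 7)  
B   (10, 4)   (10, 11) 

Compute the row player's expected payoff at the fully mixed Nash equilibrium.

10

First find q, the probability the column player plays C, from the row player's indifference between A and B: 5q + 14(1−q) = 10q + 10(1−q), giving q = 4/9.
Since the row player is indifferent in equilibrium, the row player's expected payoff equals the payoff from either row against (4/9, 5/9). Using A: 5(4/9) + 14(5/9) = 10.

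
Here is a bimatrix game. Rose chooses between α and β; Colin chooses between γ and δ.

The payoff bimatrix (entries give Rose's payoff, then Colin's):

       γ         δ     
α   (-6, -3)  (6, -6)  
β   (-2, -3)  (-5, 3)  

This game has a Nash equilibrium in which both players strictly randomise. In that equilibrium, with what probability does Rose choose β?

1/3

Let r be the probability that Rose plays α. In a completely mixed equilibrium, Colin must be indifferent between γ and δ.
Colin's expected payoff from γ is −3r − 3(1−r); from δ it is −6r + 3(1−r).
Setting these equal: -3 = −9r + 3, so r = 2/3.
Therefore Rose plays β with probability 1 − 2/3 = 1/3.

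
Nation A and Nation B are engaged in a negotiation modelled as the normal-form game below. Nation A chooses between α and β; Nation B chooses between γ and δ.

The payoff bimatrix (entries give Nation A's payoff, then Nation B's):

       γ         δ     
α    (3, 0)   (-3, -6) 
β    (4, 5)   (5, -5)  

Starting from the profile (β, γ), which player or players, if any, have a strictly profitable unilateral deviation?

Nation A at (β, γ) earns 4; deviating to α yields 3 — not better.
Nation B earns 5; deviating to δ yields -5 — not better.
Neither player can strictly improve; the profile is a Nash equilibrium.

Neither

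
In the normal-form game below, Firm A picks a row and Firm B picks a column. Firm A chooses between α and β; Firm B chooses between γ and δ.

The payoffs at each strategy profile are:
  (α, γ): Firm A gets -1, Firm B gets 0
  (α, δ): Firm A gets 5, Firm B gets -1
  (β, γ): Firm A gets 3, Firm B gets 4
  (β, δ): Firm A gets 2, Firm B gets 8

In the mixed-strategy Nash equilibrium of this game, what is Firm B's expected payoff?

First find p, the probability Firm A plays α, from Firm B's indifference between γ and δ: 4(1−p) = −p + 8(1−p), giving p = 4/5.
Since Firm B is indifferent in equilibrium, Firm B's expected payoff equals the payoff from either column against (4/5, 1/5). Using γ: 4(1/5) = 4/5.

4/5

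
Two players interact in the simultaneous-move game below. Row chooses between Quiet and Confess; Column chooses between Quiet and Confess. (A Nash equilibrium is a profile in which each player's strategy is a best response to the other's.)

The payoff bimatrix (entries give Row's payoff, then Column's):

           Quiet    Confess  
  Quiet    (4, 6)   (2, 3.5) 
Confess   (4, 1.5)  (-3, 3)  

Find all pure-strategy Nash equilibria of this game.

(Quiet, Quiet): Row gets 4 ≥ 4 from Confess, and Column gets 6 ≥ 3.5 from Confess — Nash equilibrium.
(Quiet, Confess): Column prefers Quiet (6 > 3.5) — not an equilibrium.
(Confess, Quiet): Column prefers Confess (3 > 1.5) — not an equilibrium.
(Confess, Confess): Row prefers Quiet (2 > -3) — not an equilibrium.

(Quiet, Quiet)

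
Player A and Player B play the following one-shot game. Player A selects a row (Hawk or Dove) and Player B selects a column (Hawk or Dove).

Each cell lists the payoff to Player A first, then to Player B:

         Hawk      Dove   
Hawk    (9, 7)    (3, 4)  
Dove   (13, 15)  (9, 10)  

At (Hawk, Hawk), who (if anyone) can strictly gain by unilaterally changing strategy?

Player A at (Hawk, Hawk) earns 9; deviating to Dove yields 13 — a strict improvement.
Player B earns 7; deviating to Dove yields 4 — not better.
Only Player A has a strictly profitable deviation.

Player A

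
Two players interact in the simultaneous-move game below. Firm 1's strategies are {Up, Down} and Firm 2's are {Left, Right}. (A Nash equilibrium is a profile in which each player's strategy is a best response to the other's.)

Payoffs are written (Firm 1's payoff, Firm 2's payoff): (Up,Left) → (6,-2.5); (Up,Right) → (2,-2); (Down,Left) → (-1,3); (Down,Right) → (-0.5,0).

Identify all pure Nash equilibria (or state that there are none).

(Up, Left): Firm 2 prefers Right (-2 > -2.5) — not an equilibrium.
(Up, Right): Firm 1 gets 2 ≥ -0.5 from Down, and Firm 2 gets -2 ≥ -2.5 from Left — Nash equilibrium.
(Down, Left): Firm 1 prefers Up (6 > -1) — not an equilibrium.
(Down, Right): Firm 1 prefers Up (2 > -0.5); Firm 2 prefers Left (3 > 0) — not an equilibrium.

(Up, Right)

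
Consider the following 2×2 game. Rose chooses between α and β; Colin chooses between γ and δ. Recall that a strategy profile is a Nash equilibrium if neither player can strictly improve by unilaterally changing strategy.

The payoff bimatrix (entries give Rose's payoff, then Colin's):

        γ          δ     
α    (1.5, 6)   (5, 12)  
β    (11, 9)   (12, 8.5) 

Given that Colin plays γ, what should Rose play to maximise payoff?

Against γ, Rose earns 1.5 from α and 11 from β.
So β is the best response.

β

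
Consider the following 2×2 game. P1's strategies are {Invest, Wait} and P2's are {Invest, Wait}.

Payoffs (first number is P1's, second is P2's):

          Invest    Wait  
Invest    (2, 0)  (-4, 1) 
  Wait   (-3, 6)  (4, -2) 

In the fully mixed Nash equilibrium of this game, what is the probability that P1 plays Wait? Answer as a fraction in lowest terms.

Let x be the probability that P1 plays Invest. In a completely mixed equilibrium, P2 must be indifferent between Invest and Wait.
P2's expected payoff from Invest is 6(1−x); from Wait it is x − 2(1−x).
Setting these equal: −6x + 6 = 3x − 2, so x = 8/9.
Therefore P1 plays Wait with probability 1 − 8/9 = 1/9.

1/9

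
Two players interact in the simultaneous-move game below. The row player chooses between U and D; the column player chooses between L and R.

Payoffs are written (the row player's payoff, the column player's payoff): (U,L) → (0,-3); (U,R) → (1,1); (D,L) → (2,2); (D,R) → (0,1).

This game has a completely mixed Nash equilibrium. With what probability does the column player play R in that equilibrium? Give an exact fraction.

2/3

Let y be the probability that the column player plays L. In a completely mixed equilibrium, the row player must be indifferent between U and D.
The row player's expected payoff from U is (1−y); from D it is 2y.
Setting these equal: −y + 1 = 2y, so y = 1/3.
Therefore the column player plays R with probability 1 − 1/3 = 2/3.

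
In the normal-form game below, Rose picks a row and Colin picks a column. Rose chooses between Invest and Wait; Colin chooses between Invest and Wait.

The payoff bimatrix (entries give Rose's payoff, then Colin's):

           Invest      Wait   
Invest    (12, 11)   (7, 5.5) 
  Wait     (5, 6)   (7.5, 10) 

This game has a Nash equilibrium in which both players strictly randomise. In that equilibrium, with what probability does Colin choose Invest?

1/15

Let y be the probability that Colin plays Invest. In a completely mixed equilibrium, Rose must be indifferent between Invest and Wait.
Rose's expected payoff from Invest is 12y + 7(1−y); from Wait it is 5y + 7.5(1−y).
Setting these equal: 5y + 7 = −2.5y + 7.5, so y = 1/15.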